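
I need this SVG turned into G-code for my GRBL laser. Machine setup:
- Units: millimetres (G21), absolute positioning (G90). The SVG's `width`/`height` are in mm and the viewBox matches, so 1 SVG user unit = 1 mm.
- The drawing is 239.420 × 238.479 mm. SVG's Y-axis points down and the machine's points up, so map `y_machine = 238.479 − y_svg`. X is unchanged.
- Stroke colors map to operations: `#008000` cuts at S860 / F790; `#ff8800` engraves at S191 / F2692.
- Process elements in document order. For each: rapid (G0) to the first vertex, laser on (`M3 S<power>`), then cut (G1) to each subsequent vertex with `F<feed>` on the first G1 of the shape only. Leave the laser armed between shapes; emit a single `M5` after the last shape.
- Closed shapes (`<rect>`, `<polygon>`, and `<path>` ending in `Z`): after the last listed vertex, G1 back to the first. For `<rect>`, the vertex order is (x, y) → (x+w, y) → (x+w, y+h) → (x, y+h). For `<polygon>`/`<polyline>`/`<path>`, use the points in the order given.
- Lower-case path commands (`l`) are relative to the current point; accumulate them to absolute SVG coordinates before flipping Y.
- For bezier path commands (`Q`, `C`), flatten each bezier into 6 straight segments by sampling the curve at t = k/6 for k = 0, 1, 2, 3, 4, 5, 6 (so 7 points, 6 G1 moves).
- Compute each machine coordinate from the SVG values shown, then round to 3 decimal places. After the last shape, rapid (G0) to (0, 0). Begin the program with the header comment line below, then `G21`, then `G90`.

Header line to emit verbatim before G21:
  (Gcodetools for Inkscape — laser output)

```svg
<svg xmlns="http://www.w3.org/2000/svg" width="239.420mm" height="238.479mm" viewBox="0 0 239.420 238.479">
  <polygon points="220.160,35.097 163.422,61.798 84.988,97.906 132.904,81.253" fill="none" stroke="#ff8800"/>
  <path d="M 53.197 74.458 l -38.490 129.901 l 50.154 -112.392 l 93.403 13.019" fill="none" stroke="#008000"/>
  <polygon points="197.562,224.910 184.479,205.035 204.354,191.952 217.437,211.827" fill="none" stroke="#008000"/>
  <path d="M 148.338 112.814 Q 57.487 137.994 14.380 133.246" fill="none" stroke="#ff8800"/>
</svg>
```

viewBox `0 0 239.420 238.479` with mm width/height → 1 unit = 1 mm. Flip: y_m = 238.479 − y_svg.

**Shape 1** — `<polygon>` closed polygon, stroke `#ff8800` → engrave (S191, F2692). Machine vertices: (220.160,203.382) → (163.422,176.681) → (84.988,140.573) → (132.904,157.226) → (220.160,203.382). Closed: final G1 returns to the first vertex.

**Shape 2** — `<path>` open polyline, stroke `#008000` → cut (S860, F790). Machine vertices: (53.197,164.021) → (14.707,34.120) → (64.861,146.512) → (158.264,133.493). Open path.

**Shape 3** — `<polygon>` regular polygon, stroke `#008000` → cut (S860, F790). Machine vertices: (197.562,13.569) → (184.479,33.444) → (204.354,46.527) → (217.437,26.652) → (197.562,13.569). Closed: final G1 returns to the first vertex.

**Shape 4** — `<path>` quadratic bezier, stroke `#ff8800` → engrave (S191, F2692). Control points (SVG): P0=(148.338,112.814), P1=(57.487,137.994), P2=(14.380,133.246); sampled at t=k/6. Machine vertices: (148.338,125.665) → (119.381,118.103) → (93.076,112.204) → (69.423,107.967) → (48.423,105.393) → (30.075,104.482) → (14.380,105.233). Open path.

(Gcodetools for Inkscape — laser output)
G21
G90
G0 X220.160 Y203.382
M3 S191
G1 X163.422 Y176.681 F2692
G1 X84.988 Y140.573
G1 X132.904 Y157.226
G1 X220.160 Y203.382
G0 X53.197 Y164.021
M3 S860
G1 X14.707 Y34.120 F790
G1 X64.861 Y146.512
G1 X158.264 Y133.493
G0 X197.562 Y13.569
M3 S860
G1 X184.479 Y33.444 F790
G1 X204.354 Y46.527
G1 X217.437 Y26.652
G1 X197.562 Y13.569
G0 X148.338 Y125.665
M3 S191
G1 X119.381 Y118.103 F2692
G1 X93.076 Y112.204
G1 X69.423 Y107.967
G1 X48.423 Y105.393
G1 X30.075 Y104.482
G1 X14.380 Y105.233
M5
G0 X0.000 Y0.000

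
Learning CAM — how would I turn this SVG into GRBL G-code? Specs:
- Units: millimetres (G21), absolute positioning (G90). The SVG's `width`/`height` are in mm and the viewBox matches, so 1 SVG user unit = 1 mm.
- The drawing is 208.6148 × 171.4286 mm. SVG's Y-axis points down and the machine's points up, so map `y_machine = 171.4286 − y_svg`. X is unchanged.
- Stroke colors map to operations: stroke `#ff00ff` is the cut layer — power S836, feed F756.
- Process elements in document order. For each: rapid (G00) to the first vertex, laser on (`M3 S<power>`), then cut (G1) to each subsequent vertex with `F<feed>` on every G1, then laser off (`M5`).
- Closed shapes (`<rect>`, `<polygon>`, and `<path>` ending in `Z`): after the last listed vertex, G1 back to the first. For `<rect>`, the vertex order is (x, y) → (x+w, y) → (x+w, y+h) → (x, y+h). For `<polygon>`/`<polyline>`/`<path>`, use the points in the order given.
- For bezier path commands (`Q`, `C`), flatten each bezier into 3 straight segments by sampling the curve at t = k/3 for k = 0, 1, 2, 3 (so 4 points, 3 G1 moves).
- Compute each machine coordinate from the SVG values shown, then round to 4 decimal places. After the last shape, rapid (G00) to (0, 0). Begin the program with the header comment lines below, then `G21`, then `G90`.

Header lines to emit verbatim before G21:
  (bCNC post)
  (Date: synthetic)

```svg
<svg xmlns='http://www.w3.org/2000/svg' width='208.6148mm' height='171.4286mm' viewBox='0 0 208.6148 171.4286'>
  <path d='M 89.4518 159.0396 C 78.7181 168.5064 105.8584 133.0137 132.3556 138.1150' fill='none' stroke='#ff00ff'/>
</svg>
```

1 u = 1 mm; y_m = 171.4286 − y.

[1] `<path>` cubic bezier, #ff00ff→cut S836 F756: (89.4518,12.3890) → (89.9162,14.7401) → (107.0706,28.0522) → (132.3556,33.3136)

(bCNC post)
(Date: synthetic)
G21
G90
G00 X89.4518 Y12.3890
M3 S836
G1 X89.9162 Y14.7401 F756
G1 X107.0706 Y28.0522 F756
G1 X132.3556 Y33.3136 F756
M5
G00 X0.0000 Y0.0000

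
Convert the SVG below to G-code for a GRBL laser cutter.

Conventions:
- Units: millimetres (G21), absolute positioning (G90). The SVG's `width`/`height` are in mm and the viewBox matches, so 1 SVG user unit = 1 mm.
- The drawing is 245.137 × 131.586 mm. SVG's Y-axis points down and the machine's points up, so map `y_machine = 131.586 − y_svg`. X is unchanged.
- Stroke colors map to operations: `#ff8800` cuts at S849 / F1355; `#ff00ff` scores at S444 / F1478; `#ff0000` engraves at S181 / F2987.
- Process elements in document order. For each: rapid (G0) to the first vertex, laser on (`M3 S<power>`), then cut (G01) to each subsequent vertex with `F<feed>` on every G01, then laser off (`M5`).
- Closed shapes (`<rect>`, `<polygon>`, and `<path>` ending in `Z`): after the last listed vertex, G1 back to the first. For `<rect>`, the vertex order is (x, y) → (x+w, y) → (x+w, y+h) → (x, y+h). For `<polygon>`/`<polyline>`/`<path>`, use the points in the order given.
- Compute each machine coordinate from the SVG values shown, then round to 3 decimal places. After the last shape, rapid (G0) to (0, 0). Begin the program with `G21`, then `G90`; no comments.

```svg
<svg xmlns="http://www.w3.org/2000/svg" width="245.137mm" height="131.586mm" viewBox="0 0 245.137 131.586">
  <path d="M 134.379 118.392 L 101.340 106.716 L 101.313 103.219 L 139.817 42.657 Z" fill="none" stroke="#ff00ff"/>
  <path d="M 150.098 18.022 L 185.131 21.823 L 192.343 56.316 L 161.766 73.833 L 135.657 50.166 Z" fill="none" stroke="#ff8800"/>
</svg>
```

G21
G90
G0 X134.379 Y13.194
M3 S444
G01 X101.340 Y24.870 F1478
G01 X101.313 Y28.367 F1478
G01 X139.817 Y88.929 F1478
G01 X134.379 Y13.194 F1478
M5
G0 X150.098 Y113.564
M3 S849
G01 X185.131 Y109.763 F1355
G01 X192.343 Y75.270 F1355
G01 X161.766 Y57.753 F1355
G01 X135.657 Y81.420 F1355
G01 X150.098 Y113.564 F1355
M5
G0 X0.000 Y0.000

Since the viewBox matches the mm dimensions, user units are millimetres directly. The only transform is the Y-flip y_m = 131.586 − y_svg.

Shape 1 is a closed polygon drawn with `<path>`. Its stroke #ff00ff means score at S444, F1478. After flipping Y the toolpath is (134.379,13.194) → (101.340,24.870) → (101.313,28.367) → (139.817,88.929) → (134.379,13.194), returning to the start.

Shape 2 is a regular polygon drawn with `<path>`. Its stroke #ff8800 means cut at S849, F1355. After flipping Y the toolpath is (150.098,113.564) → (185.131,109.763) → (192.343,75.270) → (161.766,57.753) → (135.657,81.420) → (150.098,113.564), returning to the start.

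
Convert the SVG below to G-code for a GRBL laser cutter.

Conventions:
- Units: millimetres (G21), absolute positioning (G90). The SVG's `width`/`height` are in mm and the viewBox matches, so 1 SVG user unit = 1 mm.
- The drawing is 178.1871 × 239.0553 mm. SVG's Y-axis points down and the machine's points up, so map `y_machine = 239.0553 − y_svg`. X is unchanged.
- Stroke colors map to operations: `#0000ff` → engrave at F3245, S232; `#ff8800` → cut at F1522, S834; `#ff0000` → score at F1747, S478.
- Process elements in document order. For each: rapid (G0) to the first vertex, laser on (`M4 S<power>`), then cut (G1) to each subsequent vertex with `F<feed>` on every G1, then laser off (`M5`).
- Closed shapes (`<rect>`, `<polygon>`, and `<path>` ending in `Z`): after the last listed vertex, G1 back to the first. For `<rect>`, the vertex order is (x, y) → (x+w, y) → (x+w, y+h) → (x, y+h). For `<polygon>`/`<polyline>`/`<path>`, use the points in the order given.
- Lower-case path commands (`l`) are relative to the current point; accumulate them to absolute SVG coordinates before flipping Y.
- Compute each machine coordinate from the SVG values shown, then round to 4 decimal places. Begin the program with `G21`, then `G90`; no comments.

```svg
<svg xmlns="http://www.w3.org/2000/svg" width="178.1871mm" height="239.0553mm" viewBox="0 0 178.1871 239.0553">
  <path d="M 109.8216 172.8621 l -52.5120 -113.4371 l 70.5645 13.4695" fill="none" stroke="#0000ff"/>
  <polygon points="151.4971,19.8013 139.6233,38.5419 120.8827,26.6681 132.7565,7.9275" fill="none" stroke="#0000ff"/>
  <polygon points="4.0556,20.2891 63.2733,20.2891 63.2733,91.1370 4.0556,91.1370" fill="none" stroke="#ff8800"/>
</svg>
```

1 u = 1 mm; y_m = 239.0553 − y.

[1] `<path>` open polyline, #0000ff→engrave S232 F3245: (109.8216,66.1932) → (57.3096,179.6303) → (127.8741,166.1608)

[2] `<polygon>` regular polygon, #0000ff→engrave S232 F3245: (151.4971,219.2540) → (139.6233,200.5134) → (120.8827,212.3872) → (132.7565,231.1278) → (151.4971,219.2540) (closed)

[3] `<polygon>` rectangle, #ff8800→cut S834 F1522: (4.0556,218.7662) → (63.2733,218.7662) → (63.2733,147.9183) → (4.0556,147.9183) → (4.0556,218.7662) (closed)

G21
G90
G0 X109.8216 Y66.1932
M4 S232
G1 X57.3096 Y179.6303 F3245
G1 X127.8741 Y166.1608 F3245
M5
G0 X151.4971 Y219.2540
M4 S232
G1 X139.6233 Y200.5134 F3245
G1 X120.8827 Y212.3872 F3245
G1 X132.7565 Y231.1278 F3245
G1 X151.4971 Y219.2540 F3245
M5
G0 X4.0556 Y218.7662
M4 S834
G1 X63.2733 Y218.7662 F1522
G1 X63.2733 Y147.9183 F1522
G1 X4.0556 Y147.9183 F1522
G1 X4.0556 Y218.7662 F1522
M5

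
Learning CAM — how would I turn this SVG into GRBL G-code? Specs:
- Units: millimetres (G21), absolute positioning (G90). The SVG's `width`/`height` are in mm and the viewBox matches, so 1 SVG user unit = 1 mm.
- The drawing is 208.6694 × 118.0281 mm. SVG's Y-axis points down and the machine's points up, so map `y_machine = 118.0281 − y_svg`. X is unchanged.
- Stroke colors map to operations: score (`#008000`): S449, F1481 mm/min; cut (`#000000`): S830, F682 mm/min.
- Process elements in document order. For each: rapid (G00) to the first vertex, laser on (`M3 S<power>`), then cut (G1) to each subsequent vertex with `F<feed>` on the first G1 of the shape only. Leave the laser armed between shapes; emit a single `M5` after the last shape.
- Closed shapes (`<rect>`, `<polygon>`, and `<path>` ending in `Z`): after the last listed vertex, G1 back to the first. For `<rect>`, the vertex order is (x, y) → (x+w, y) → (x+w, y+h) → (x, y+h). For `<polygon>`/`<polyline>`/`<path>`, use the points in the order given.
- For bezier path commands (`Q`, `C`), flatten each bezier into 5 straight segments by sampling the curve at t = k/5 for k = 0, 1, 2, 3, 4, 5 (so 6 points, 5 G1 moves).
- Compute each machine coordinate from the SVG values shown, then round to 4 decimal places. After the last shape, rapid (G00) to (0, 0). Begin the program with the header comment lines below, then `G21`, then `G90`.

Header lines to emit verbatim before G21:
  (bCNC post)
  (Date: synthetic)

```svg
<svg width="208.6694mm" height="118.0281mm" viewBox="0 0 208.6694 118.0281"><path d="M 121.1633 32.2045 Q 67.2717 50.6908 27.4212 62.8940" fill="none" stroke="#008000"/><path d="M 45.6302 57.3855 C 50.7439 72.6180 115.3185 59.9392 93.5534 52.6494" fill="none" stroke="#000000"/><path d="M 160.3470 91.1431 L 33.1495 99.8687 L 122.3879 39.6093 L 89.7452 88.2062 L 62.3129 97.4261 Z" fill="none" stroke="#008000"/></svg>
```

(bCNC post)
(Date: synthetic)
G21
G90
G00 X121.1633 Y85.8236
M3 S449
G1 X100.1683 Y78.6804 F1481
G1 X80.2966 Y72.0399
G1 X61.5482 Y65.9020
G1 X43.9230 Y60.2667
G1 X27.4212 Y55.1341
G00 X45.6302 Y60.6426
M3 S830
G1 X54.6673 Y54.5861 F682
G1 X70.9766 Y53.6298
G1 X87.5597 Y56.1754
G1 X97.4181 Y60.6245
G1 X93.5534 Y65.3787
G00 X160.3470 Y26.8850
M3 S449
G1 X33.1495 Y18.1594 F1481
G1 X122.3879 Y78.4188
G1 X89.7452 Y29.8219
G1 X62.3129 Y20.6020
G1 X160.3470 Y26.8850
M5
G00 X0.0000 Y0.0000

Since the viewBox matches the mm dimensions, user units are millimetres directly. The only transform is the Y-flip y_m = 118.0281 − y_svg.

Shape 1 is a quadratic bezier drawn with `<path>`. Its stroke #008000 means score at S449, F1481. After flipping Y the toolpath is (121.1633,85.8236) → (100.1683,78.6804) → (80.2966,72.0399) → (61.5482,65.9020) → (43.9230,60.2667) → (27.4212,55.1341).

Shape 2 is a cubic bezier drawn with `<path>`. Its stroke #000000 means cut at S830, F682. After flipping Y the toolpath is (45.6302,60.6426) → (54.6673,54.5861) → (70.9766,53.6298) → (87.5597,56.1754) → (97.4181,60.6245) → (93.5534,65.3787).

Shape 3 is a closed polygon drawn with `<path>`. Its stroke #008000 means score at S449, F1481. After flipping Y the toolpath is (160.3470,26.8850) → (33.1495,18.1594) → (122.3879,78.4188) → (89.7452,29.8219) → (62.3129,20.6020) → (160.3470,26.8850), returning to the start.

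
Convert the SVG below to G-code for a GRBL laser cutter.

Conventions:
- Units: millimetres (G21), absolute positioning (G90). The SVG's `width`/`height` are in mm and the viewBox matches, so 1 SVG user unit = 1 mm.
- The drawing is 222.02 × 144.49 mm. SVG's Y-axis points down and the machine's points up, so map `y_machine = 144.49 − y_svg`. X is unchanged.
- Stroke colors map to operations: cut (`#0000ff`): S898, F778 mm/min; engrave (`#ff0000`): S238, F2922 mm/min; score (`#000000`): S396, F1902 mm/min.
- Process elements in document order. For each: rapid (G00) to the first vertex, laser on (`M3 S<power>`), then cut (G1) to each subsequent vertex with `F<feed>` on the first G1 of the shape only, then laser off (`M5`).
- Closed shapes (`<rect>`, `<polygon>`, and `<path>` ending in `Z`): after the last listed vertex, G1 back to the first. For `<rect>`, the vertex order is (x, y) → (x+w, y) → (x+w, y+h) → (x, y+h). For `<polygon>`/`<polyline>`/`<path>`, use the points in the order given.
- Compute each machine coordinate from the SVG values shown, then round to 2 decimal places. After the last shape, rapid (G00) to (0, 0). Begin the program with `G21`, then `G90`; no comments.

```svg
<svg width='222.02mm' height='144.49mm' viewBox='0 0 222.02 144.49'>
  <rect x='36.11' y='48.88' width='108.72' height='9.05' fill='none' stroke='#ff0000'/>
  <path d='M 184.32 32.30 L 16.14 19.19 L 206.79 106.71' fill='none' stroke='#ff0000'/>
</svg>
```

G21
G90
G00 X36.11 Y95.61
M3 S238
G1 X144.83 Y95.61 F2922
G1 X144.83 Y86.56
G1 X36.11 Y86.56
G1 X36.11 Y95.61
M5
G00 X184.32 Y112.19
M3 S238
G1 X16.14 Y125.30 F2922
G1 X206.79 Y37.78
M5
G00 X0.00 Y0.00

viewBox `0 0 222.02 144.49` with mm width/height → 1 unit = 1 mm. Flip: y_m = 144.49 − y_svg.

**Shape 1** — `<rect>` rectangle, stroke `#ff0000` → engrave (S238, F2922). Machine vertices: (36.11,95.61) → (144.83,95.61) → (144.83,86.56) → (36.11,86.56) → (36.11,95.61). Closed: final G1 returns to the first vertex.

**Shape 2** — `<path>` open polyline, stroke `#ff0000` → engrave (S238, F2922). Machine vertices: (184.32,112.19) → (16.14,125.30) → (206.79,37.78). Open path.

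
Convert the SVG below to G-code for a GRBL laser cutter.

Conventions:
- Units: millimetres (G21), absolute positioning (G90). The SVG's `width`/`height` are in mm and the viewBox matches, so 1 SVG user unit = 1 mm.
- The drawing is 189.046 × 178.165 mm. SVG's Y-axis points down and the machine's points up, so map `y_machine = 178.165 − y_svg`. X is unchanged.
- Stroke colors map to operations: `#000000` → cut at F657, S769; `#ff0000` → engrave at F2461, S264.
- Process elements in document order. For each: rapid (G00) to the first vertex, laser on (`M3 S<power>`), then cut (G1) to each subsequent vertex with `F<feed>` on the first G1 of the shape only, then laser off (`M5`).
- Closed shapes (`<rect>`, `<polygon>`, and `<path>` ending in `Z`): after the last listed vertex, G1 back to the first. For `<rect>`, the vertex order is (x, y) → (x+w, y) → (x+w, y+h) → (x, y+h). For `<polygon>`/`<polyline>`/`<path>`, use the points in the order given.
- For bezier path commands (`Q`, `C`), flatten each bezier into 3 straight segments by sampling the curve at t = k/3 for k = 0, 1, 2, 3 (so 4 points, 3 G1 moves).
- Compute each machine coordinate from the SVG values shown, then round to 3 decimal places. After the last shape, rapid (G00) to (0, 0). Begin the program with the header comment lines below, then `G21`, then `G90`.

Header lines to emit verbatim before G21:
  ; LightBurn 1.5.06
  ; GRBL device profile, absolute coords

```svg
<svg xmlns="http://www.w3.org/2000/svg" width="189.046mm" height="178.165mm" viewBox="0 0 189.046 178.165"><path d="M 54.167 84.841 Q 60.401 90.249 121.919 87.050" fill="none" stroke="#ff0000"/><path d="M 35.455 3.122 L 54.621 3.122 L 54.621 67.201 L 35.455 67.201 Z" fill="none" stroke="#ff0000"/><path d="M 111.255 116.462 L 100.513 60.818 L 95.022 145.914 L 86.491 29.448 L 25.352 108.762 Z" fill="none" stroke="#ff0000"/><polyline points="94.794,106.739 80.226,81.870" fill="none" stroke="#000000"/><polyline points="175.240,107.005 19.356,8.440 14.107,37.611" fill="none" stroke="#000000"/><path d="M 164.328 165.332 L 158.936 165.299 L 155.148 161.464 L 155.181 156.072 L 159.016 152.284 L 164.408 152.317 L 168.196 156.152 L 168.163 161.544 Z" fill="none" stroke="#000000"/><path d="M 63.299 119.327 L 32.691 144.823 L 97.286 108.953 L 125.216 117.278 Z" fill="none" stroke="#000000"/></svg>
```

Since the viewBox matches the mm dimensions, user units are millimetres directly. The only transform is the Y-flip y_m = 178.165 − y_svg.

Shape 1 is a quadratic bezier drawn with `<path>`. Its stroke #ff0000 means engrave at S264, F2461. After flipping Y the toolpath is (54.167,93.324) → (64.466,90.675) → (87.050,89.939) → (121.919,91.115).

Shape 2 is a rectangle drawn with `<path>`. Its stroke #ff0000 means engrave at S264, F2461. After flipping Y the toolpath is (35.455,175.043) → (54.621,175.043) → (54.621,110.964) → (35.455,110.964) → (35.455,175.043), returning to the start.

Shape 3 is a closed polygon drawn with `<path>`. Its stroke #ff0000 means engrave at S264, F2461. After flipping Y the toolpath is (111.255,61.703) → (100.513,117.347) → (95.022,32.251) → (86.491,148.717) → (25.352,69.403) → (111.255,61.703), returning to the start.

Shape 4 is a line segment drawn with `<polyline>`. Its stroke #000000 means cut at S769, F657. After flipping Y the toolpath is (94.794,71.426) → (80.226,96.295).

Shape 5 is a open polyline drawn with `<polyline>`. Its stroke #000000 means cut at S769, F657. After flipping Y the toolpath is (175.240,71.160) → (19.356,169.725) → (14.107,140.554).

Shape 6 is a regular polygon drawn with `<path>`. Its stroke #000000 means cut at S769, F657. After flipping Y the toolpath is (164.328,12.833) → (158.936,12.866) → (155.148,16.701) → (155.181,22.093) → (159.016,25.881) → (164.408,25.848) → (168.196,22.013) → (168.163,16.621) → (164.328,12.833), returning to the start.

Shape 7 is a closed polygon drawn with `<path>`. Its stroke #000000 means cut at S769, F657. After flipping Y the toolpath is (63.299,58.838) → (32.691,33.342) → (97.286,69.212) → (125.216,60.887) → (63.299,58.838), returning to the start.

; LightBurn 1.5.06
; GRBL device profile, absolute coords
G21
G90
G00 X54.167 Y93.324
M3 S264
G1 X64.466 Y90.675 F2461
G1 X87.050 Y89.939
G1 X121.919 Y91.115
M5
G00 X35.455 Y175.043
M3 S264
G1 X54.621 Y175.043 F2461
G1 X54.621 Y110.964
G1 X35.455 Y110.964
G1 X35.455 Y175.043
M5
G00 X111.255 Y61.703
M3 S264
G1 X100.513 Y117.347 F2461
G1 X95.022 Y32.251
G1 X86.491 Y148.717
G1 X25.352 Y69.403
G1 X111.255 Y61.703
M5
G00 X94.794 Y71.426
M3 S769
G1 X80.226 Y96.295 F657
M5
G00 X175.240 Y71.160
M3 S769
G1 X19.356 Y169.725 F657
G1 X14.107 Y140.554
M5
G00 X164.328 Y12.833
M3 S769
G1 X158.936 Y12.866 F657
G1 X155.148 Y16.701
G1 X155.181 Y22.093
G1 X159.016 Y25.881
G1 X164.408 Y25.848
G1 X168.196 Y22.013
G1 X168.163 Y16.621
G1 X164.328 Y12.833
M5
G00 X63.299 Y58.838
M3 S769
G1 X32.691 Y33.342 F657
G1 X97.286 Y69.212
G1 X125.216 Y60.887
G1 X63.299 Y58.838
M5
G00 X0.000 Y0.000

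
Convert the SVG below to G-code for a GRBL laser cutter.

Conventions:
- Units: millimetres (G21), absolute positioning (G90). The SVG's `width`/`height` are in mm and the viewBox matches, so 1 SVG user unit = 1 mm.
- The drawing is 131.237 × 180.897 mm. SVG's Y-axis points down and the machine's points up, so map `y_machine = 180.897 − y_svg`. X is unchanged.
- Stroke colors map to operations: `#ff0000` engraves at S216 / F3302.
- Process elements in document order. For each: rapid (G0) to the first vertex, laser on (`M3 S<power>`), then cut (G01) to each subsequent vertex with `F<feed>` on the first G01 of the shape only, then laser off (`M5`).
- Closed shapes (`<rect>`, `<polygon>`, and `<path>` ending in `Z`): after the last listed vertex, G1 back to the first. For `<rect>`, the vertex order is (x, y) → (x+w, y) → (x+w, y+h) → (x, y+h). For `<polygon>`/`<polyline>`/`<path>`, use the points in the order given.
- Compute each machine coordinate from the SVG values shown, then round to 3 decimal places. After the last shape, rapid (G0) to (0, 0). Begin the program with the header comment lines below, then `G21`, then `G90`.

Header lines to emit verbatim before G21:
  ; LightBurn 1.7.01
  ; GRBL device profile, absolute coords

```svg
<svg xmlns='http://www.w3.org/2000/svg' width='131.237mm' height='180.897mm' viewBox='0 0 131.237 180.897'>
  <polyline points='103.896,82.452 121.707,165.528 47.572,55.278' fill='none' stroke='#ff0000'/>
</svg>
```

viewBox `0 0 131.237 180.897` with mm width/height → 1 unit = 1 mm. Flip: y_m = 180.897 − y_svg.

**Shape 1** — `<polyline>` open polyline, stroke `#ff0000` → engrave (S216, F3302). Machine vertices: (103.896,98.445) → (121.707,15.369) → (47.572,125.619). Open path.

; LightBurn 1.7.01
; GRBL device profile, absolute coords
G21
G90
G0 X103.896 Y98.445
M3 S216
G01 X121.707 Y15.369 F3302
G01 X47.572 Y125.619
M5
G0 X0.000 Y0.000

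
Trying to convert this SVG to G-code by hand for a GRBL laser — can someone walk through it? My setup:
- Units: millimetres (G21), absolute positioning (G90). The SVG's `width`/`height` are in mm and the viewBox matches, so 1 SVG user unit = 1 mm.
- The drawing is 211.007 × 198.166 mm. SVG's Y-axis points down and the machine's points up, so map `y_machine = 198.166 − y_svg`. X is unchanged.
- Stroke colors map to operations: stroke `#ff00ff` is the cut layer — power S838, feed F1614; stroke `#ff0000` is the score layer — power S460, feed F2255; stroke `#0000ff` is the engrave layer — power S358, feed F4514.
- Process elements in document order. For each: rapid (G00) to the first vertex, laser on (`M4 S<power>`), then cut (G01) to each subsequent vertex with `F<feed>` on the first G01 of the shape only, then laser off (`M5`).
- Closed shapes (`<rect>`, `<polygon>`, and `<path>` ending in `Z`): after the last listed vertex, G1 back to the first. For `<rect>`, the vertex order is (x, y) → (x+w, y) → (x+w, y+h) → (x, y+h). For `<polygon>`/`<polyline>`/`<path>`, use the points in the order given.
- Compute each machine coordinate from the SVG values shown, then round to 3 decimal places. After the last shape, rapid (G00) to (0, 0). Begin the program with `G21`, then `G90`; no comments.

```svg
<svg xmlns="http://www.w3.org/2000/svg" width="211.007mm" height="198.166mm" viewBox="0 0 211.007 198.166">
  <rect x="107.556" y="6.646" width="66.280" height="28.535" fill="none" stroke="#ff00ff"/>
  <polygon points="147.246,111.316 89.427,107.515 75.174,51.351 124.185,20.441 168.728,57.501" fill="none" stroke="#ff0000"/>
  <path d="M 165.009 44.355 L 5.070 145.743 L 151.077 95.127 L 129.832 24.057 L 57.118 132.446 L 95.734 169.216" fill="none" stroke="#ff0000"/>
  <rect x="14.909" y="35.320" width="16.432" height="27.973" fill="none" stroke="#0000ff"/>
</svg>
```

1 u = 1 mm; y_m = 198.166 − y.

[1] `<rect>` rectangle, #ff00ff→cut S838 F1614: (107.556,191.520) → (173.836,191.520) → (173.836,162.985) → (107.556,162.985) → (107.556,191.520) (closed)

[2] `<polygon>` regular polygon, #ff0000→score S460 F2255: (147.246,86.850) → (89.427,90.651) → (75.174,146.815) → (124.185,177.725) → (168.728,140.665) → (147.246,86.850) (closed)

[3] `<path>` open polyline, #ff0000→score S460 F2255: (165.009,153.811) → (5.070,52.423) → (151.077,103.039) → (129.832,174.109) → (57.118,65.720) → (95.734,28.950)

[4] `<rect>` rectangle, #0000ff→engrave S358 F4514: (14.909,162.846) → (31.341,162.846) → (31.341,134.873) → (14.909,134.873) → (14.909,162.846) (closed)

G21
G90
G00 X107.556 Y191.520
M4 S838
G01 X173.836 Y191.520 F1614
G01 X173.836 Y162.985
G01 X107.556 Y162.985
G01 X107.556 Y191.520
M5
G00 X147.246 Y86.850
M4 S460
G01 X89.427 Y90.651 F2255
G01 X75.174 Y146.815
G01 X124.185 Y177.725
G01 X168.728 Y140.665
G01 X147.246 Y86.850
M5
G00 X165.009 Y153.811
M4 S460
G01 X5.070 Y52.423 F2255
G01 X151.077 Y103.039
G01 X129.832 Y174.109
G01 X57.118 Y65.720
G01 X95.734 Y28.950
M5
G00 X14.909 Y162.846
M4 S358
G01 X31.341 Y162.846 F4514
G01 X31.341 Y134.873
G01 X14.909 Y134.873
G01 X14.909 Y162.846
M5
G00 X0.000 Y0.000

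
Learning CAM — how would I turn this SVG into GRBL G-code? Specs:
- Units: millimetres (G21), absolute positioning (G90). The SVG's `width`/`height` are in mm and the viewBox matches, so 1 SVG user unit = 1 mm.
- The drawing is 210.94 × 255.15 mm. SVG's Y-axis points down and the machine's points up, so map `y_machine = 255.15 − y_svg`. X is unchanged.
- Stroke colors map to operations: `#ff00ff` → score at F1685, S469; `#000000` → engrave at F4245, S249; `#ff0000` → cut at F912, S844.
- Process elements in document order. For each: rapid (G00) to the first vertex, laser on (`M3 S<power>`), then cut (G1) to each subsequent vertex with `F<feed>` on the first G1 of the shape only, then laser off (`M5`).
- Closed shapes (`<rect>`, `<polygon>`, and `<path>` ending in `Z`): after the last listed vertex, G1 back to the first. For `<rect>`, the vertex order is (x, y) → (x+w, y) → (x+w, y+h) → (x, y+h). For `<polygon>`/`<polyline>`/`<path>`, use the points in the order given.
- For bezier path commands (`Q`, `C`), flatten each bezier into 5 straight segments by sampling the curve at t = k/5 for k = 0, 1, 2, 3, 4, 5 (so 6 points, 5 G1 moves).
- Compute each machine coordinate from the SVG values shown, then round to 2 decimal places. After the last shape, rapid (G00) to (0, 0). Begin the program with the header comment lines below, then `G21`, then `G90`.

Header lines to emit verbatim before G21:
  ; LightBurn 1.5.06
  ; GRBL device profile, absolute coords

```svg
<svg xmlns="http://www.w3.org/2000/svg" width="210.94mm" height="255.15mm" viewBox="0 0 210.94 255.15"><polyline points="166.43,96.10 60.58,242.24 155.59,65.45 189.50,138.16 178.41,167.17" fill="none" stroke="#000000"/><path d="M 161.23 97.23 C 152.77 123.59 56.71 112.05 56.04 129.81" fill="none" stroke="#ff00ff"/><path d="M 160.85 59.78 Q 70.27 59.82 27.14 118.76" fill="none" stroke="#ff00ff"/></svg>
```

; LightBurn 1.5.06
; GRBL device profile, absolute coords
G21
G90
G00 X166.43 Y159.05
M3 S249
G1 X60.58 Y12.91 F4245
G1 X155.59 Y189.70
G1 X189.50 Y116.99
G1 X178.41 Y87.98
M5
G00 X161.23 Y157.92
M3 S469
G1 X147.11 Y146.11 F1685
G1 X120.74 Y140.18
G1 X90.92 Y136.89
G1 X66.42 Y133.02
G1 X56.04 Y125.34
M5
G00 X160.85 Y195.37
M3 S469
G1 X126.52 Y193.00 F1685
G1 X95.98 Y185.91
G1 X69.24 Y174.12
G1 X46.29 Y157.61
G1 X27.14 Y136.39
M5
G00 X0.00 Y0.00

viewBox `0 0 210.94 255.15` with mm width/height → 1 unit = 1 mm. Flip: y_m = 255.15 − y_svg.

**Shape 1** — `<polyline>` open polyline, stroke `#000000` → engrave (S249, F4245). Machine vertices: (166.43,159.05) → (60.58,12.91) → (155.59,189.70) → (189.50,116.99) → (178.41,87.98). Open path.

**Shape 2** — `<path>` cubic bezier, stroke `#ff00ff` → score (S469, F1685). Control points (SVG): P0=(161.23,97.23), P1=(152.77,123.59), P2=(56.71,112.05), P3=(56.04,129.81); sampled at t=k/5. Machine vertices: (161.23,157.92) → (147.11,146.11) → (120.74,140.18) → (90.92,136.89) → (66.42,133.02) → (56.04,125.34). Open path.

**Shape 3** — `<path>` quadratic bezier, stroke `#ff00ff` → score (S469, F1685). Control points (SVG): P0=(160.85,59.78), P1=(70.27,59.82), P2=(27.14,118.76); sampled at t=k/5. Machine vertices: (160.85,195.37) → (126.52,193.00) → (95.98,185.91) → (69.24,174.12) → (46.29,157.61) → (27.14,136.39). Open path.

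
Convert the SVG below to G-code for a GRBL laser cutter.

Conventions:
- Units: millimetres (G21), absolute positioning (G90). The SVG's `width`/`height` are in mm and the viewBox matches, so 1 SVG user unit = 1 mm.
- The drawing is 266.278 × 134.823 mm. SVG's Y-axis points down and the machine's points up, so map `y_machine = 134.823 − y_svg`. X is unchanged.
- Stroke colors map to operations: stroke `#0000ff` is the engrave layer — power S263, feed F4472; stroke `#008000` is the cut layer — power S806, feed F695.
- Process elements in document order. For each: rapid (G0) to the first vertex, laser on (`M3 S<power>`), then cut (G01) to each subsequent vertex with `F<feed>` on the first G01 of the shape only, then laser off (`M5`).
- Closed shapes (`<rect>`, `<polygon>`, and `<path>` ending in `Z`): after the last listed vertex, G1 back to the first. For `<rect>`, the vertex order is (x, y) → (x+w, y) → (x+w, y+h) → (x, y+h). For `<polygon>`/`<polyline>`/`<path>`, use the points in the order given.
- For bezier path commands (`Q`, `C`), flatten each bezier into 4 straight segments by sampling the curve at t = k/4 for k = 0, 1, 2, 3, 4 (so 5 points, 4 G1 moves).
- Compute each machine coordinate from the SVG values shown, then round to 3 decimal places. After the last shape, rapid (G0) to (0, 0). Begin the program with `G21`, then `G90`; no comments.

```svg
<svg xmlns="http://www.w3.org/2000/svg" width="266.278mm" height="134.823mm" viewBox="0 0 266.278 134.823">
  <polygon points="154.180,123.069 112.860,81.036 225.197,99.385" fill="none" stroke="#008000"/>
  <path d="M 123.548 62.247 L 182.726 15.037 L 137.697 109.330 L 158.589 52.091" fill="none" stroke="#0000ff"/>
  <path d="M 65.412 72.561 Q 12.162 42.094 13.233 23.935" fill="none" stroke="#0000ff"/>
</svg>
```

Since the viewBox matches the mm dimensions, user units are millimetres directly. The only transform is the Y-flip y_m = 134.823 − y_svg.

Shape 1 is a closed polygon drawn with `<polygon>`. Its stroke #008000 means cut at S806, F695. After flipping Y the toolpath is (154.180,11.754) → (112.860,53.787) → (225.197,35.438) → (154.180,11.754), returning to the start.

Shape 2 is a open polyline drawn with `<path>`. Its stroke #0000ff means engrave at S263, F4472. After flipping Y the toolpath is (123.548,72.576) → (182.726,119.786) → (137.697,25.493) → (158.589,82.732).

Shape 3 is a quadratic bezier drawn with `<path>`. Its stroke #0000ff means engrave at S263, F4472. After flipping Y the toolpath is (65.412,62.262) → (42.182,76.726) → (25.742,89.652) → (16.093,101.039) → (13.233,110.888).

G21
G90
G0 X154.180 Y11.754
M3 S806
G01 X112.860 Y53.787 F695
G01 X225.197 Y35.438
G01 X154.180 Y11.754
M5
G0 X123.548 Y72.576
M3 S263
G01 X182.726 Y119.786 F4472
G01 X137.697 Y25.493
G01 X158.589 Y82.732
M5
G0 X65.412 Y62.262
M3 S263
G01 X42.182 Y76.726 F4472
G01 X25.742 Y89.652
G01 X16.093 Y101.039
G01 X13.233 Y110.888
M5
G0 X0.000 Y0.000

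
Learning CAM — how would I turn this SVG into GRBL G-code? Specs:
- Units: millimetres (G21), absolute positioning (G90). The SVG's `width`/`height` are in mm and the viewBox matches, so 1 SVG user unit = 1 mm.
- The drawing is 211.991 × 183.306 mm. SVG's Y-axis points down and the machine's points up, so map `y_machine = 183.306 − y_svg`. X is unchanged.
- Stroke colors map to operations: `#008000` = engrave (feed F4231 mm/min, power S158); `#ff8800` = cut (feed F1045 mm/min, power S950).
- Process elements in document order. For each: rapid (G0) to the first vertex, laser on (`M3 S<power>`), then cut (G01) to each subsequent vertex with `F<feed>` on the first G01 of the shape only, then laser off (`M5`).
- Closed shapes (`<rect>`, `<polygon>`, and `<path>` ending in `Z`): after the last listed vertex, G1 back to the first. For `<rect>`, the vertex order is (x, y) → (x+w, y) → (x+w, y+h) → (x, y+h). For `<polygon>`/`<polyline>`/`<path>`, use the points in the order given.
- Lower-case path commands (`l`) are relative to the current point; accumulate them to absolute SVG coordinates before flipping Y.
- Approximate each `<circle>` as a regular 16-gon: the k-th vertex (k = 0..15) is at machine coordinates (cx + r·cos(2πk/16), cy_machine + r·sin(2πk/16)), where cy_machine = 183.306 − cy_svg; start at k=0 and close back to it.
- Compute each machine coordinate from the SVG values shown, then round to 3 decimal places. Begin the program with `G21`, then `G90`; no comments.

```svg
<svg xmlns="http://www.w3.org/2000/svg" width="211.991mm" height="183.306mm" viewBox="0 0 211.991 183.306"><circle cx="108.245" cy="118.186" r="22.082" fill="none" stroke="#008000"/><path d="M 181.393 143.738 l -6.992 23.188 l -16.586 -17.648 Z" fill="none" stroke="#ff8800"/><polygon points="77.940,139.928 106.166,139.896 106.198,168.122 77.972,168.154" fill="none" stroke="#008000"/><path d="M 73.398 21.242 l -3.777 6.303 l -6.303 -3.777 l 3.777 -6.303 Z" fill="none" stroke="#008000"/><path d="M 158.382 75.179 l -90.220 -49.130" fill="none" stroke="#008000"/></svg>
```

G21
G90
G0 X130.327 Y65.120
M3 S158
G01 X128.646 Y73.570 F4231
G01 X123.859 Y80.734
G01 X116.695 Y85.521
G01 X108.245 Y87.202
G01 X99.795 Y85.521
G01 X92.631 Y80.734
G01 X87.844 Y73.570
G01 X86.163 Y65.120
G01 X87.844 Y56.670
G01 X92.631 Y49.506
G01 X99.795 Y44.719
G01 X108.245 Y43.038
G01 X116.695 Y44.719
G01 X123.859 Y49.506
G01 X128.646 Y56.670
G01 X130.327 Y65.120
M5
G0 X181.393 Y39.568
M3 S950
G01 X174.401 Y16.380 F1045
G01 X157.815 Y34.028
G01 X181.393 Y39.568
M5
G0 X77.940 Y43.378
M3 S158
G01 X106.166 Y43.410 F4231
G01 X106.198 Y15.184
G01 X77.972 Y15.152
G01 X77.940 Y43.378
M5
G0 X73.398 Y162.064
M3 S158
G01 X69.621 Y155.761 F4231
G01 X63.318 Y159.538
G01 X67.095 Y165.841
G01 X73.398 Y162.064
M5
G0 X158.382 Y108.127
M3 S158
G01 X68.162 Y157.257 F4231
M5

1 u = 1 mm; y_m = 183.306 − y.

[1] `<circle>` circle, #008000→engrave S158 F4231: (130.327,65.120) → (128.646,73.570) → (123.859,80.734) → (116.695,85.521) → (108.245,87.202) → (99.795,85.521) → (92.631,80.734) → (87.844,73.570) → (86.163,65.120) → (87.844,56.670) → (92.631,49.506) → (99.795,44.719) → (108.245,43.038) → (116.695,44.719) → (123.859,49.506) → (128.646,56.670) → (130.327,65.120) (closed)

[2] `<path>` regular polygon, #ff8800→cut S950 F1045: (181.393,39.568) → (174.401,16.380) → (157.815,34.028) → (181.393,39.568) (closed)

[3] `<polygon>` regular polygon, #008000→engrave S158 F4231: (77.940,43.378) → (106.166,43.410) → (106.198,15.184) → (77.972,15.152) → (77.940,43.378) (closed)

[4] `<path>` regular polygon, #008000→engrave S158 F4231: (73.398,162.064) → (69.621,155.761) → (63.318,159.538) → (67.095,165.841) → (73.398,162.064) (closed)

[5] `<path>` line segment, #008000→engrave S158 F4231: (158.382,108.127) → (68.162,157.257)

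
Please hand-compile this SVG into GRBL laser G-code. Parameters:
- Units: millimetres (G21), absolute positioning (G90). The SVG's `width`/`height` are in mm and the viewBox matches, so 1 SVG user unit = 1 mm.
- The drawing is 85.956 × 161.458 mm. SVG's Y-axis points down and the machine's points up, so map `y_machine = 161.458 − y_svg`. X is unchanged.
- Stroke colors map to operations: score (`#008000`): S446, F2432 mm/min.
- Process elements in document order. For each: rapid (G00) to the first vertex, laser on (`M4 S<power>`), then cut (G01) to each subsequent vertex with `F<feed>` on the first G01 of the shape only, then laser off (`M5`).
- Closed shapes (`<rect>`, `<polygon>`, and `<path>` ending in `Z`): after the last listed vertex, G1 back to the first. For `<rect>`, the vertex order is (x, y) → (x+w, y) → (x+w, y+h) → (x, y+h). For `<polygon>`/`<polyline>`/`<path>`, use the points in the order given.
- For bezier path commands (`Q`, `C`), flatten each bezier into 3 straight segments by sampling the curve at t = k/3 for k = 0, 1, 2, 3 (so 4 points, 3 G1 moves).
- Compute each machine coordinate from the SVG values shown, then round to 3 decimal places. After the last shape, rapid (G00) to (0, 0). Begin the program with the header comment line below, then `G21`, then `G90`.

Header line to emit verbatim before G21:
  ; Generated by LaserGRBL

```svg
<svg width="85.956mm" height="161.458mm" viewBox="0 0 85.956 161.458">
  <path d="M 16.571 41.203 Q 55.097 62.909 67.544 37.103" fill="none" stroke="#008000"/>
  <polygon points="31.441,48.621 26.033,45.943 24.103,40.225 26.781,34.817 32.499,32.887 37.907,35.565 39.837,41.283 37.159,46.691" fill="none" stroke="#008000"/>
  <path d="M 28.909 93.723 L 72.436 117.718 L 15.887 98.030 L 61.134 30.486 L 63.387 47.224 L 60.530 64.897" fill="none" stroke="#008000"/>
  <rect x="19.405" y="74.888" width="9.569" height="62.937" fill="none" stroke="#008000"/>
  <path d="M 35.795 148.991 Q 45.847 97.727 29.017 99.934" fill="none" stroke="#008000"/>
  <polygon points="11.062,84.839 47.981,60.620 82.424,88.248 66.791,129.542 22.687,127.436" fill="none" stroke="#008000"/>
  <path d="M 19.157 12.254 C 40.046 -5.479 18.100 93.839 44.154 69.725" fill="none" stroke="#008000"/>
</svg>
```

viewBox `0 0 85.956 161.458` with mm width/height → 1 unit = 1 mm. Flip: y_m = 161.458 − y_svg.

**Shape 1** — `<path>` quadratic bezier, stroke `#008000` → score (S446, F2432). Control points (SVG): P0=(16.571,41.203), P1=(55.097,62.909), P2=(67.544,37.103); sampled at t=k/3. Machine vertices: (16.571,120.255) → (39.357,111.063) → (56.348,112.430) → (67.544,124.355). Open path.

**Shape 2** — `<polygon>` regular polygon, stroke `#008000` → score (S446, F2432). Machine vertices: (31.441,112.837) → (26.033,115.515) → (24.103,121.233) → (26.781,126.641) → (32.499,128.571) → (37.907,125.893) → (39.837,120.175) → (37.159,114.767) → (31.441,112.837). Closed: final G1 returns to the first vertex.

**Shape 3** — `<path>` open polyline, stroke `#008000` → score (S446, F2432). Machine vertices: (28.909,67.735) → (72.436,43.740) → (15.887,63.428) → (61.134,130.972) → (63.387,114.234) → (60.530,96.561). Open path.

**Shape 4** — `<rect>` rectangle, stroke `#008000` → score (S446, F2432). Machine vertices: (19.405,86.570) → (28.974,86.570) → (28.974,23.633) → (19.405,23.633) → (19.405,86.570). Closed: final G1 returns to the first vertex.

**Shape 5** — `<path>` quadratic bezier, stroke `#008000` → score (S446, F2432). Control points (SVG): P0=(35.795,148.991), P1=(45.847,97.727), P2=(29.017,99.934); sampled at t=k/3. Machine vertices: (35.795,12.467) → (39.509,40.702) → (37.250,57.054) → (29.017,61.524). Open path.

**Shape 6** — `<polygon>` regular polygon, stroke `#008000` → score (S446, F2432). Machine vertices: (11.062,76.619) → (47.981,100.838) → (82.424,73.210) → (66.791,31.916) → (22.687,34.022) → (11.062,76.619). Closed: final G1 returns to the first vertex.

**Shape 7** — `<path>` cubic bezier, stroke `#008000` → score (S446, F2432). Control points (SVG): P0=(19.157,12.254), P1=(40.046,-5.479), P2=(18.100,93.839), P3=(44.154,69.725); sampled at t=k/3. Machine vertices: (19.157,149.204) → (29.132,136.827) → (30.736,99.856) → (44.154,91.733). Open path.

; Generated by LaserGRBL
G21
G90
G00 X16.571 Y120.255
M4 S446
G01 X39.357 Y111.063 F2432
G01 X56.348 Y112.430
G01 X67.544 Y124.355
M5
G00 X31.441 Y112.837
M4 S446
G01 X26.033 Y115.515 F2432
G01 X24.103 Y121.233
G01 X26.781 Y126.641
G01 X32.499 Y128.571
G01 X37.907 Y125.893
G01 X39.837 Y120.175
G01 X37.159 Y114.767
G01 X31.441 Y112.837
M5
G00 X28.909 Y67.735
M4 S446
G01 X72.436 Y43.740 F2432
G01 X15.887 Y63.428
G01 X61.134 Y130.972
G01 X63.387 Y114.234
G01 X60.530 Y96.561
M5
G00 X19.405 Y86.570
M4 S446
G01 X28.974 Y86.570 F2432
G01 X28.974 Y23.633
G01 X19.405 Y23.633
G01 X19.405 Y86.570
M5
G00 X35.795 Y12.467
M4 S446
G01 X39.509 Y40.702 F2432
G01 X37.250 Y57.054
G01 X29.017 Y61.524
M5
G00 X11.062 Y76.619
M4 S446
G01 X47.981 Y100.838 F2432
G01 X82.424 Y73.210
G01 X66.791 Y31.916
G01 X22.687 Y34.022
G01 X11.062 Y76.619
M5
G00 X19.157 Y149.204
M4 S446
G01 X29.132 Y136.827 F2432
G01 X30.736 Y99.856
G01 X44.154 Y91.733
M5
G00 X0.000 Y0.000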